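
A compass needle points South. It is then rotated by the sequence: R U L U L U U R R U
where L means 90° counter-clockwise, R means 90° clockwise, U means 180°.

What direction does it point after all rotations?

Start: South
  R (right (90° clockwise)) -> West
  U (U-turn (180°)) -> East
  L (left (90° counter-clockwise)) -> North
  U (U-turn (180°)) -> South
  L (left (90° counter-clockwise)) -> East
  U (U-turn (180°)) -> West
  U (U-turn (180°)) -> East
  R (right (90° clockwise)) -> South
  R (right (90° clockwise)) -> West
  U (U-turn (180°)) -> East
Final: East

Answer: Final heading: East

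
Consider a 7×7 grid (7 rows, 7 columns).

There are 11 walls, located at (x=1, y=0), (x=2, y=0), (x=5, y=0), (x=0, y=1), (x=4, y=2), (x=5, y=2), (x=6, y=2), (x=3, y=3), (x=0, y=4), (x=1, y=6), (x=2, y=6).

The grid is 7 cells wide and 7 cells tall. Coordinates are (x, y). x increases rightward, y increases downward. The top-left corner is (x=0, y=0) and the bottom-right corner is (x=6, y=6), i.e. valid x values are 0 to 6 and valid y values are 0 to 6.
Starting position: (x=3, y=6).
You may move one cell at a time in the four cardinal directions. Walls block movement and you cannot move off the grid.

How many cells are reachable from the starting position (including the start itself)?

BFS flood-fill from (x=3, y=6):
  Distance 0: (x=3, y=6)
  Distance 1: (x=3, y=5), (x=4, y=6)
  Distance 2: (x=3, y=4), (x=2, y=5), (x=4, y=5), (x=5, y=6)
  Distance 3: (x=2, y=4), (x=4, y=4), (x=1, y=5), (x=5, y=5), (x=6, y=6)
  Distance 4: (x=2, y=3), (x=4, y=3), (x=1, y=4), (x=5, y=4), (x=0, y=5), (x=6, y=5)
  Distance 5: (x=2, y=2), (x=1, y=3), (x=5, y=3), (x=6, y=4), (x=0, y=6)
  Distance 6: (x=2, y=1), (x=1, y=2), (x=3, y=2), (x=0, y=3), (x=6, y=3)
  Distance 7: (x=1, y=1), (x=3, y=1), (x=0, y=2)
  Distance 8: (x=3, y=0), (x=4, y=1)
  Distance 9: (x=4, y=0), (x=5, y=1)
  Distance 10: (x=6, y=1)
  Distance 11: (x=6, y=0)
Total reachable: 37 (grid has 38 open cells total)

Answer: Reachable cells: 37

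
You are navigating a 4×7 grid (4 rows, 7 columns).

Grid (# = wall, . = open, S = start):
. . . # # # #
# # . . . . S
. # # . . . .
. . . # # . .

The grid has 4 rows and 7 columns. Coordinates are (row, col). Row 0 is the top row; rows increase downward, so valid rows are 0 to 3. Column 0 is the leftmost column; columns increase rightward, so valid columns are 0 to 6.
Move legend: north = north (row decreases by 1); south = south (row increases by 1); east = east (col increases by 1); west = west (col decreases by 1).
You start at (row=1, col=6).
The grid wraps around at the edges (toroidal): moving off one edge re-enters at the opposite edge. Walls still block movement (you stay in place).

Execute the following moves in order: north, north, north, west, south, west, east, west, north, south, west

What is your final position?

Start: (row=1, col=6)
  [×3]north (north): blocked, stay at (row=1, col=6)
  west (west): (row=1, col=6) -> (row=1, col=5)
  south (south): (row=1, col=5) -> (row=2, col=5)
  west (west): (row=2, col=5) -> (row=2, col=4)
  east (east): (row=2, col=4) -> (row=2, col=5)
  west (west): (row=2, col=5) -> (row=2, col=4)
  north (north): (row=2, col=4) -> (row=1, col=4)
  south (south): (row=1, col=4) -> (row=2, col=4)
  west (west): (row=2, col=4) -> (row=2, col=3)
Final: (row=2, col=3)

Answer: Final position: (row=2, col=3)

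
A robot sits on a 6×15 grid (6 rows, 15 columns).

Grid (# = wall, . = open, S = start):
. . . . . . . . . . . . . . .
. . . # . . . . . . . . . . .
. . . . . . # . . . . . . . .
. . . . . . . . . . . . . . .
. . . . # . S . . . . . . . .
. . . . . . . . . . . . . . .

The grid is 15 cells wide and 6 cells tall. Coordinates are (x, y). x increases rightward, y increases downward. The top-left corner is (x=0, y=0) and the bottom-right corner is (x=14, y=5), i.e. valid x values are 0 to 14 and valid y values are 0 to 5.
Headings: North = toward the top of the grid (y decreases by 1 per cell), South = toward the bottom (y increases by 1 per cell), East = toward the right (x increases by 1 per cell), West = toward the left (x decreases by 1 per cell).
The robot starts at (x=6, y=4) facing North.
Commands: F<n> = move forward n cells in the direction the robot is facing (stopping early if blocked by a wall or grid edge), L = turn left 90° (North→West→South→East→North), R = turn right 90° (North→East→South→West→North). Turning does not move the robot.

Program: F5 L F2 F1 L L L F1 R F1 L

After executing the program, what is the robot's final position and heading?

Start: (x=6, y=4), facing North
  F5: move forward 1/5 (blocked), now at (x=6, y=3)
  L: turn left, now facing West
  F2: move forward 2, now at (x=4, y=3)
  F1: move forward 1, now at (x=3, y=3)
  L: turn left, now facing South
  L: turn left, now facing East
  L: turn left, now facing North
  F1: move forward 1, now at (x=3, y=2)
  R: turn right, now facing East
  F1: move forward 1, now at (x=4, y=2)
  L: turn left, now facing North
Final: (x=4, y=2), facing North

Answer: Final position: (x=4, y=2), facing North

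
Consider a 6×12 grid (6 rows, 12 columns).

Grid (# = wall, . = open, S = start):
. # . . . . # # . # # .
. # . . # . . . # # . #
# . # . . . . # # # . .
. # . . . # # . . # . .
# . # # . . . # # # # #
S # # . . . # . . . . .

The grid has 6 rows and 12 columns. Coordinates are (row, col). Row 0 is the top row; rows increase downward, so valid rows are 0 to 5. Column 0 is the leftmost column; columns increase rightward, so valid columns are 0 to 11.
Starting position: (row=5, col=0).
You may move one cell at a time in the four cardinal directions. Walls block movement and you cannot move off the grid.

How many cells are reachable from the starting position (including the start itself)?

Answer: Reachable cells: 1

Derivation:
BFS flood-fill from (row=5, col=0):
  Distance 0: (row=5, col=0)
Total reachable: 1 (grid has 42 open cells total)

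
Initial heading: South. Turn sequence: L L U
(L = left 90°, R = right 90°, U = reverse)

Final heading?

Answer: Final heading: South

Derivation:
Start: South
  L (left (90° counter-clockwise)) -> East
  L (left (90° counter-clockwise)) -> North
  U (U-turn (180°)) -> South
Final: South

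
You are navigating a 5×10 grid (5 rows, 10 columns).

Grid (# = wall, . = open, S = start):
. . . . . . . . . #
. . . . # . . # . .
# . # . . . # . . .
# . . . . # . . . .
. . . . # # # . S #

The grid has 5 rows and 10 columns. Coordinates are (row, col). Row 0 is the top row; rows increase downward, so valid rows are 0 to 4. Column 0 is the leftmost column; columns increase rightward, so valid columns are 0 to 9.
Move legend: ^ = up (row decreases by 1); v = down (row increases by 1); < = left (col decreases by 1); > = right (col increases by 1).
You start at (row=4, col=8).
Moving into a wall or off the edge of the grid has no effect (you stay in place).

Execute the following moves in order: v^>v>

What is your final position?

Answer: Final position: (row=3, col=9)

Derivation:
Start: (row=4, col=8)
  v (down): blocked, stay at (row=4, col=8)
  ^ (up): (row=4, col=8) -> (row=3, col=8)
  > (right): (row=3, col=8) -> (row=3, col=9)
  v (down): blocked, stay at (row=3, col=9)
  > (right): blocked, stay at (row=3, col=9)
Final: (row=3, col=9)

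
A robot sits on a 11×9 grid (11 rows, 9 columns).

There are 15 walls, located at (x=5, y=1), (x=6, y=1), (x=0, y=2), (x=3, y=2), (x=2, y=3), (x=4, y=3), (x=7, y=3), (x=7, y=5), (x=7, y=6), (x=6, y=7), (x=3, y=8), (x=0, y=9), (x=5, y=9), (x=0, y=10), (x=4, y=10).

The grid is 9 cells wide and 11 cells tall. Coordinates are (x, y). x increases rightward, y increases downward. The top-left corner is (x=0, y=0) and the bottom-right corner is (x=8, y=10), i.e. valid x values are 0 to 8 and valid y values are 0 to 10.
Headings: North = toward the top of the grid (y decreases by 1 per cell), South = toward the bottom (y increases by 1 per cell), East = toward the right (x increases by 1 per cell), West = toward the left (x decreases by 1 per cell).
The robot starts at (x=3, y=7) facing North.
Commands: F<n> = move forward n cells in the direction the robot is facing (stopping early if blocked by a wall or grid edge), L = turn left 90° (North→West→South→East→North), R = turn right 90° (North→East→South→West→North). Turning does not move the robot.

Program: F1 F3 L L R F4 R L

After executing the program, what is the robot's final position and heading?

Start: (x=3, y=7), facing North
  F1: move forward 1, now at (x=3, y=6)
  F3: move forward 3, now at (x=3, y=3)
  L: turn left, now facing West
  L: turn left, now facing South
  R: turn right, now facing West
  F4: move forward 0/4 (blocked), now at (x=3, y=3)
  R: turn right, now facing North
  L: turn left, now facing West
Final: (x=3, y=3), facing West

Answer: Final position: (x=3, y=3), facing West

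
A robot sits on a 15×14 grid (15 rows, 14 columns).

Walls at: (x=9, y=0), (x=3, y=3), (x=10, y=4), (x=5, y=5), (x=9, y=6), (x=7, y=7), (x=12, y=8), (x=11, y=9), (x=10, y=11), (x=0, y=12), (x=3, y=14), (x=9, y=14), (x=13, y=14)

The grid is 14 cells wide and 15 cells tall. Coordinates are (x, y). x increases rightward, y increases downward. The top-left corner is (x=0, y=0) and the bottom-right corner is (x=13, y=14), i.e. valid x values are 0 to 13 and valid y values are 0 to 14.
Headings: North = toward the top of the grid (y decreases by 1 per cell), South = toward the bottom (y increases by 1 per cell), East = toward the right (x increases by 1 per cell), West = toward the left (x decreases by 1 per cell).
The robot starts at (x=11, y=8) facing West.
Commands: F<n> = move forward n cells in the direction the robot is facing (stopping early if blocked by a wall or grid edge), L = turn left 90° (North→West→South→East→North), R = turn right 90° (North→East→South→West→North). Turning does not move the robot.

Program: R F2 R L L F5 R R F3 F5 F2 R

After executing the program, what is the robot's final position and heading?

Answer: Final position: (x=13, y=6), facing South

Derivation:
Start: (x=11, y=8), facing West
  R: turn right, now facing North
  F2: move forward 2, now at (x=11, y=6)
  R: turn right, now facing East
  L: turn left, now facing North
  L: turn left, now facing West
  F5: move forward 1/5 (blocked), now at (x=10, y=6)
  R: turn right, now facing North
  R: turn right, now facing East
  F3: move forward 3, now at (x=13, y=6)
  F5: move forward 0/5 (blocked), now at (x=13, y=6)
  F2: move forward 0/2 (blocked), now at (x=13, y=6)
  R: turn right, now facing South
Final: (x=13, y=6), facing South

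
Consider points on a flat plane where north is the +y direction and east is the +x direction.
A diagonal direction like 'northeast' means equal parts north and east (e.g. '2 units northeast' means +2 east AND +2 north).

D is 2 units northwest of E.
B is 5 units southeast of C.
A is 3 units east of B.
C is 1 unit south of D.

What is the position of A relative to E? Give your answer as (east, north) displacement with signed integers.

Place E at the origin (east=0, north=0).
  D is 2 units northwest of E: delta (east=-2, north=+2); D at (east=-2, north=2).
  C is 1 unit south of D: delta (east=+0, north=-1); C at (east=-2, north=1).
  B is 5 units southeast of C: delta (east=+5, north=-5); B at (east=3, north=-4).
  A is 3 units east of B: delta (east=+3, north=+0); A at (east=6, north=-4).
Therefore A relative to E: (east=6, north=-4).

Answer: A is at (east=6, north=-4) relative to E.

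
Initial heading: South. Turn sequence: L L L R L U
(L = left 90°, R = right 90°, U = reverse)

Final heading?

Start: South
  L (left (90° counter-clockwise)) -> East
  L (left (90° counter-clockwise)) -> North
  L (left (90° counter-clockwise)) -> West
  R (right (90° clockwise)) -> North
  L (left (90° counter-clockwise)) -> West
  U (U-turn (180°)) -> East
Final: East

Answer: Final heading: East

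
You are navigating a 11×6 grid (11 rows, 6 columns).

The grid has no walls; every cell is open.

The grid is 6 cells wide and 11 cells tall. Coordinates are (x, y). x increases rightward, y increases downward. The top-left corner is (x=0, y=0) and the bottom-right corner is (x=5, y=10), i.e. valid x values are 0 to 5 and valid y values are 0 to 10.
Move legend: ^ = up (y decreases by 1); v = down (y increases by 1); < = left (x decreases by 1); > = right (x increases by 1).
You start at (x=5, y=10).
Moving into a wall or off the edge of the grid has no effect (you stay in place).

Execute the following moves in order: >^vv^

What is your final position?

Answer: Final position: (x=5, y=9)

Derivation:
Start: (x=5, y=10)
  > (right): blocked, stay at (x=5, y=10)
  ^ (up): (x=5, y=10) -> (x=5, y=9)
  v (down): (x=5, y=9) -> (x=5, y=10)
  v (down): blocked, stay at (x=5, y=10)
  ^ (up): (x=5, y=10) -> (x=5, y=9)
Final: (x=5, y=9)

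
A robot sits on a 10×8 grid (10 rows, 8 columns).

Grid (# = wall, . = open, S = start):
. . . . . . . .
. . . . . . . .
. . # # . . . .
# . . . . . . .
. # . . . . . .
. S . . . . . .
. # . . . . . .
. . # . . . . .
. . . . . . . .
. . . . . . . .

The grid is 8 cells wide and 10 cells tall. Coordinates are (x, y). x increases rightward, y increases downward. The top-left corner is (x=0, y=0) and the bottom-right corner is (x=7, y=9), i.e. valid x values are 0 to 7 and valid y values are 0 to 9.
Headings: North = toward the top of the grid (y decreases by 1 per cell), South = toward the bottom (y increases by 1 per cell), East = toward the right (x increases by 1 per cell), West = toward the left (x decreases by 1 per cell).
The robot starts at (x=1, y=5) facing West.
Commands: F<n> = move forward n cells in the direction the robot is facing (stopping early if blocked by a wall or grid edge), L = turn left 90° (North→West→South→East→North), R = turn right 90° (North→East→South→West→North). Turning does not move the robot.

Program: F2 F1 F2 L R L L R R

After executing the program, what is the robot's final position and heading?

Answer: Final position: (x=0, y=5), facing West

Derivation:
Start: (x=1, y=5), facing West
  F2: move forward 1/2 (blocked), now at (x=0, y=5)
  F1: move forward 0/1 (blocked), now at (x=0, y=5)
  F2: move forward 0/2 (blocked), now at (x=0, y=5)
  L: turn left, now facing South
  R: turn right, now facing West
  L: turn left, now facing South
  L: turn left, now facing East
  R: turn right, now facing South
  R: turn right, now facing West
Final: (x=0, y=5), facing West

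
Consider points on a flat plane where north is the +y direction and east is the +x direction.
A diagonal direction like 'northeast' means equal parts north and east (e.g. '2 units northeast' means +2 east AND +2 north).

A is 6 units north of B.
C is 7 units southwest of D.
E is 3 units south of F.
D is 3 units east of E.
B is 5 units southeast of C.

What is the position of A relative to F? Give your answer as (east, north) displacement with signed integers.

Place F at the origin (east=0, north=0).
  E is 3 units south of F: delta (east=+0, north=-3); E at (east=0, north=-3).
  D is 3 units east of E: delta (east=+3, north=+0); D at (east=3, north=-3).
  C is 7 units southwest of D: delta (east=-7, north=-7); C at (east=-4, north=-10).
  B is 5 units southeast of C: delta (east=+5, north=-5); B at (east=1, north=-15).
  A is 6 units north of B: delta (east=+0, north=+6); A at (east=1, north=-9).
Therefore A relative to F: (east=1, north=-9).

Answer: A is at (east=1, north=-9) relative to F.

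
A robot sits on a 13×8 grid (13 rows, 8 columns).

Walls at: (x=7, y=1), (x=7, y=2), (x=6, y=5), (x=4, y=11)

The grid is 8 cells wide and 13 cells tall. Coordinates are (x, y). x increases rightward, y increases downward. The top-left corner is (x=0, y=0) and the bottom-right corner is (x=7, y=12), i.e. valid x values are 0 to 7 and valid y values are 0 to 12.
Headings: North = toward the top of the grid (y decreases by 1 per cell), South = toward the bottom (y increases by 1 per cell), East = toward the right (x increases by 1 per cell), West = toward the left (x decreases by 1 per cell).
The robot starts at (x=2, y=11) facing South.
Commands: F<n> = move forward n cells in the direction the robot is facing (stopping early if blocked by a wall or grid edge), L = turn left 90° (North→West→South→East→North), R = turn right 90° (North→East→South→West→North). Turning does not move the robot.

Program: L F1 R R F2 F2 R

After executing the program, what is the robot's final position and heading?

Answer: Final position: (x=0, y=11), facing North

Derivation:
Start: (x=2, y=11), facing South
  L: turn left, now facing East
  F1: move forward 1, now at (x=3, y=11)
  R: turn right, now facing South
  R: turn right, now facing West
  F2: move forward 2, now at (x=1, y=11)
  F2: move forward 1/2 (blocked), now at (x=0, y=11)
  R: turn right, now facing North
Final: (x=0, y=11), facing North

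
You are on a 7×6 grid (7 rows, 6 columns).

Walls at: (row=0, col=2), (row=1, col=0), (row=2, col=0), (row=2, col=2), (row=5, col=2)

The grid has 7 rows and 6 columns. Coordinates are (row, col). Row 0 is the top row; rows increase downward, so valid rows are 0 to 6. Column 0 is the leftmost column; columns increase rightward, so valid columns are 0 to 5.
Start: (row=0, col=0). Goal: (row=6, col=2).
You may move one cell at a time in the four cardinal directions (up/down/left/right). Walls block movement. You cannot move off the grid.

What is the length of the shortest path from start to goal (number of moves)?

BFS from (row=0, col=0) until reaching (row=6, col=2):
  Distance 0: (row=0, col=0)
  Distance 1: (row=0, col=1)
  Distance 2: (row=1, col=1)
  Distance 3: (row=1, col=2), (row=2, col=1)
  Distance 4: (row=1, col=3), (row=3, col=1)
  Distance 5: (row=0, col=3), (row=1, col=4), (row=2, col=3), (row=3, col=0), (row=3, col=2), (row=4, col=1)
  Distance 6: (row=0, col=4), (row=1, col=5), (row=2, col=4), (row=3, col=3), (row=4, col=0), (row=4, col=2), (row=5, col=1)
  Distance 7: (row=0, col=5), (row=2, col=5), (row=3, col=4), (row=4, col=3), (row=5, col=0), (row=6, col=1)
  Distance 8: (row=3, col=5), (row=4, col=4), (row=5, col=3), (row=6, col=0), (row=6, col=2)  <- goal reached here
One shortest path (8 moves): (row=0, col=0) -> (row=0, col=1) -> (row=1, col=1) -> (row=2, col=1) -> (row=3, col=1) -> (row=4, col=1) -> (row=5, col=1) -> (row=6, col=1) -> (row=6, col=2)

Answer: Shortest path length: 8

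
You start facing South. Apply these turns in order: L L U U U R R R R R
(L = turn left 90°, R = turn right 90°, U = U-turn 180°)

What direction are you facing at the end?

Start: South
  L (left (90° counter-clockwise)) -> East
  L (left (90° counter-clockwise)) -> North
  U (U-turn (180°)) -> South
  U (U-turn (180°)) -> North
  U (U-turn (180°)) -> South
  R (right (90° clockwise)) -> West
  R (right (90° clockwise)) -> North
  R (right (90° clockwise)) -> East
  R (right (90° clockwise)) -> South
  R (right (90° clockwise)) -> West
Final: West

Answer: Final heading: West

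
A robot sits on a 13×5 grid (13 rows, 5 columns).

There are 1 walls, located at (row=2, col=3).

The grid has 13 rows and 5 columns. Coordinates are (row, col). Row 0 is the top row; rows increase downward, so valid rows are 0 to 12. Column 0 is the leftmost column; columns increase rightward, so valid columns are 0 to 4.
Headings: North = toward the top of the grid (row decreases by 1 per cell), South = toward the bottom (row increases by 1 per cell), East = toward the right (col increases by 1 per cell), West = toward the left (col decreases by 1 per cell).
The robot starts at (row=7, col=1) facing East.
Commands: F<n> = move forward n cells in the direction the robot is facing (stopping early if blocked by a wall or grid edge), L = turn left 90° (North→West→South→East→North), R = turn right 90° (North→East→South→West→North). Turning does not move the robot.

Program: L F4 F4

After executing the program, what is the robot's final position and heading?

Start: (row=7, col=1), facing East
  L: turn left, now facing North
  F4: move forward 4, now at (row=3, col=1)
  F4: move forward 3/4 (blocked), now at (row=0, col=1)
Final: (row=0, col=1), facing North

Answer: Final position: (row=0, col=1), facing North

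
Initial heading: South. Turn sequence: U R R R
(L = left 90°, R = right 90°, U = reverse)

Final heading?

Start: South
  U (U-turn (180°)) -> North
  R (right (90° clockwise)) -> East
  R (right (90° clockwise)) -> South
  R (right (90° clockwise)) -> West
Final: West

Answer: Final heading: West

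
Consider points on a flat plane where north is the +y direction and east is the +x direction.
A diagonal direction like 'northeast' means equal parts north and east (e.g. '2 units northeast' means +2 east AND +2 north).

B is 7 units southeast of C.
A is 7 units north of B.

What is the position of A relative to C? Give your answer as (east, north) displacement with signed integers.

Place C at the origin (east=0, north=0).
  B is 7 units southeast of C: delta (east=+7, north=-7); B at (east=7, north=-7).
  A is 7 units north of B: delta (east=+0, north=+7); A at (east=7, north=0).
Therefore A relative to C: (east=7, north=0).

Answer: A is at (east=7, north=0) relative to C.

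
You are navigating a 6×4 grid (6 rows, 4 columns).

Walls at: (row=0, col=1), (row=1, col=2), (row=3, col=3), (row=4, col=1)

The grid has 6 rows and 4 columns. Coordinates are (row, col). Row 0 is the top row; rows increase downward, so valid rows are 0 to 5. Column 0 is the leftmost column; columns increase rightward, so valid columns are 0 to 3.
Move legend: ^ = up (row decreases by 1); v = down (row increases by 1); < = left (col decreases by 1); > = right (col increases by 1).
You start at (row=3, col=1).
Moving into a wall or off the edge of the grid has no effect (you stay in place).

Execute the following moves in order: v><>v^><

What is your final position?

Start: (row=3, col=1)
  v (down): blocked, stay at (row=3, col=1)
  > (right): (row=3, col=1) -> (row=3, col=2)
  < (left): (row=3, col=2) -> (row=3, col=1)
  > (right): (row=3, col=1) -> (row=3, col=2)
  v (down): (row=3, col=2) -> (row=4, col=2)
  ^ (up): (row=4, col=2) -> (row=3, col=2)
  > (right): blocked, stay at (row=3, col=2)
  < (left): (row=3, col=2) -> (row=3, col=1)
Final: (row=3, col=1)

Answer: Final position: (row=3, col=1)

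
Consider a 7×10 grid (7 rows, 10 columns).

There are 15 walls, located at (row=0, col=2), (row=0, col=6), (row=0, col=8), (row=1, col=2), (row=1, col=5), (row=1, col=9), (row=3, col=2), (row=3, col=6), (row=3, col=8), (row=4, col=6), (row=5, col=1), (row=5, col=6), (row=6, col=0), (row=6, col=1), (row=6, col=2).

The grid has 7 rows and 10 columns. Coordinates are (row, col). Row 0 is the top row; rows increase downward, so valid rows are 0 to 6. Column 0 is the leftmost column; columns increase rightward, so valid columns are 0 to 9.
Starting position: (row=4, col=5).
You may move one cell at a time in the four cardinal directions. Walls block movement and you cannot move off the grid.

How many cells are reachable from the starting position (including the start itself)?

BFS flood-fill from (row=4, col=5):
  Distance 0: (row=4, col=5)
  Distance 1: (row=3, col=5), (row=4, col=4), (row=5, col=5)
  Distance 2: (row=2, col=5), (row=3, col=4), (row=4, col=3), (row=5, col=4), (row=6, col=5)
  Distance 3: (row=2, col=4), (row=2, col=6), (row=3, col=3), (row=4, col=2), (row=5, col=3), (row=6, col=4), (row=6, col=6)
  Distance 4: (row=1, col=4), (row=1, col=6), (row=2, col=3), (row=2, col=7), (row=4, col=1), (row=5, col=2), (row=6, col=3), (row=6, col=7)
  Distance 5: (row=0, col=4), (row=1, col=3), (row=1, col=7), (row=2, col=2), (row=2, col=8), (row=3, col=1), (row=3, col=7), (row=4, col=0), (row=5, col=7), (row=6, col=8)
  Distance 6: (row=0, col=3), (row=0, col=5), (row=0, col=7), (row=1, col=8), (row=2, col=1), (row=2, col=9), (row=3, col=0), (row=4, col=7), (row=5, col=0), (row=5, col=8), (row=6, col=9)
  Distance 7: (row=1, col=1), (row=2, col=0), (row=3, col=9), (row=4, col=8), (row=5, col=9)
  Distance 8: (row=0, col=1), (row=1, col=0), (row=4, col=9)
  Distance 9: (row=0, col=0)
Total reachable: 54 (grid has 55 open cells total)

Answer: Reachable cells: 54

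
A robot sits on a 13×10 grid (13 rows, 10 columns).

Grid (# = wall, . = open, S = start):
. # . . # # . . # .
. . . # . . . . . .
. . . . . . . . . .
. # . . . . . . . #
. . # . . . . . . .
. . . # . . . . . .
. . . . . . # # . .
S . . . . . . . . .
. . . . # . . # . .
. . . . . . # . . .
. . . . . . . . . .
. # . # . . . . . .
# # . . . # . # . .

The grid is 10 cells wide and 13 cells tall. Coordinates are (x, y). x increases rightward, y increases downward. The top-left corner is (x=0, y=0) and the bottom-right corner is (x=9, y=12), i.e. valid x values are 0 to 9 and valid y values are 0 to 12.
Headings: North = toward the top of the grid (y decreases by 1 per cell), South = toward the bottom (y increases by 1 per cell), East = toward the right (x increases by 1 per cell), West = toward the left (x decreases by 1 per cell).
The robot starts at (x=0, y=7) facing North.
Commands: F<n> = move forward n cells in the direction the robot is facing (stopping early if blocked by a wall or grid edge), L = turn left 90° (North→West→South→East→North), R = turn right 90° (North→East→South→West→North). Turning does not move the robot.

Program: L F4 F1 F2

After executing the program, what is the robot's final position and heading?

Start: (x=0, y=7), facing North
  L: turn left, now facing West
  F4: move forward 0/4 (blocked), now at (x=0, y=7)
  F1: move forward 0/1 (blocked), now at (x=0, y=7)
  F2: move forward 0/2 (blocked), now at (x=0, y=7)
Final: (x=0, y=7), facing West

Answer: Final position: (x=0, y=7), facing West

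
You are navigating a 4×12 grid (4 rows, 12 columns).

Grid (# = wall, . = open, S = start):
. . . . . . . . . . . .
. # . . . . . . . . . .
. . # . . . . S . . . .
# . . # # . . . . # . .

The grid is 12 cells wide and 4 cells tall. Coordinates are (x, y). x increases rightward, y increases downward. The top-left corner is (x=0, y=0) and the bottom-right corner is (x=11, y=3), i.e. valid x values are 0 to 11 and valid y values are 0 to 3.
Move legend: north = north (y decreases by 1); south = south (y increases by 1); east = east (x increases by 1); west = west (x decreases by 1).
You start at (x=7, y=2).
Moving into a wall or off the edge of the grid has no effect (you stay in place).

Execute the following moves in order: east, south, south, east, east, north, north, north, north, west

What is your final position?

Answer: Final position: (x=7, y=0)

Derivation:
Start: (x=7, y=2)
  east (east): (x=7, y=2) -> (x=8, y=2)
  south (south): (x=8, y=2) -> (x=8, y=3)
  south (south): blocked, stay at (x=8, y=3)
  east (east): blocked, stay at (x=8, y=3)
  east (east): blocked, stay at (x=8, y=3)
  north (north): (x=8, y=3) -> (x=8, y=2)
  north (north): (x=8, y=2) -> (x=8, y=1)
  north (north): (x=8, y=1) -> (x=8, y=0)
  north (north): blocked, stay at (x=8, y=0)
  west (west): (x=8, y=0) -> (x=7, y=0)
Final: (x=7, y=0)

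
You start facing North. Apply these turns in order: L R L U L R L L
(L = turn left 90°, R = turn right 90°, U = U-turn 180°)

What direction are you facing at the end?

Answer: Final heading: West

Derivation:
Start: North
  L (left (90° counter-clockwise)) -> West
  R (right (90° clockwise)) -> North
  L (left (90° counter-clockwise)) -> West
  U (U-turn (180°)) -> East
  L (left (90° counter-clockwise)) -> North
  R (right (90° clockwise)) -> East
  L (left (90° counter-clockwise)) -> North
  L (left (90° counter-clockwise)) -> West
Final: West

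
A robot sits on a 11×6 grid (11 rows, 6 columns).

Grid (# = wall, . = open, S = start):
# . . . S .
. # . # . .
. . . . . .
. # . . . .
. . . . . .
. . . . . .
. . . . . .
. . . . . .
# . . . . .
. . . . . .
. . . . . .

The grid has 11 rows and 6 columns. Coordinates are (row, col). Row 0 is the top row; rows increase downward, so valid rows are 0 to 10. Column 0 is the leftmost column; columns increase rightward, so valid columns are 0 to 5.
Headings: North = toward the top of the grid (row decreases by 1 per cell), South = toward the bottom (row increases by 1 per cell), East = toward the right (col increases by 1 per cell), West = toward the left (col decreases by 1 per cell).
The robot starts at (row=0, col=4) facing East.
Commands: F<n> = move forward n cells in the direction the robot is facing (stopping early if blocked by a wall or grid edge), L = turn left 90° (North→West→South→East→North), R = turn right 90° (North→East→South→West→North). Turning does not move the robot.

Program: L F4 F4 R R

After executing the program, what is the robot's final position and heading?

Start: (row=0, col=4), facing East
  L: turn left, now facing North
  F4: move forward 0/4 (blocked), now at (row=0, col=4)
  F4: move forward 0/4 (blocked), now at (row=0, col=4)
  R: turn right, now facing East
  R: turn right, now facing South
Final: (row=0, col=4), facing South

Answer: Final position: (row=0, col=4), facing South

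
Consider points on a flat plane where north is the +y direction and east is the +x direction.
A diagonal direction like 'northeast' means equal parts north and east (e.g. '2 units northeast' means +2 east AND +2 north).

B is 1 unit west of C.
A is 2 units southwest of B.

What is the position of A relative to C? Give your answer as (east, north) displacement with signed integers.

Answer: A is at (east=-3, north=-2) relative to C.

Derivation:
Place C at the origin (east=0, north=0).
  B is 1 unit west of C: delta (east=-1, north=+0); B at (east=-1, north=0).
  A is 2 units southwest of B: delta (east=-2, north=-2); A at (east=-3, north=-2).
Therefore A relative to C: (east=-3, north=-2).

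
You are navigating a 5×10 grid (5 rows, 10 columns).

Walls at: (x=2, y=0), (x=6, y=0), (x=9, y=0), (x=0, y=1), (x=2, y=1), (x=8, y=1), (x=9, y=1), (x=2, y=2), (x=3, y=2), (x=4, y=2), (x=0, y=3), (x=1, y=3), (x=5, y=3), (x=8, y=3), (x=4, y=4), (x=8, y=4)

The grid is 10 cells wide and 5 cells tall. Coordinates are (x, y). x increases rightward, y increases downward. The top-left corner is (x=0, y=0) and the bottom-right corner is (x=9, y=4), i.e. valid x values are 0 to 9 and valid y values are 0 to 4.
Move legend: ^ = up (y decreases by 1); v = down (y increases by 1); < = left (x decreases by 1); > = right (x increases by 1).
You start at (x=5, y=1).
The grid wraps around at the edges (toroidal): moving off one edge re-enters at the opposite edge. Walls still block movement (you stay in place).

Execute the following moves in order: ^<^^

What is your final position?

Answer: Final position: (x=4, y=0)

Derivation:
Start: (x=5, y=1)
  ^ (up): (x=5, y=1) -> (x=5, y=0)
  < (left): (x=5, y=0) -> (x=4, y=0)
  ^ (up): blocked, stay at (x=4, y=0)
  ^ (up): blocked, stay at (x=4, y=0)
Final: (x=4, y=0)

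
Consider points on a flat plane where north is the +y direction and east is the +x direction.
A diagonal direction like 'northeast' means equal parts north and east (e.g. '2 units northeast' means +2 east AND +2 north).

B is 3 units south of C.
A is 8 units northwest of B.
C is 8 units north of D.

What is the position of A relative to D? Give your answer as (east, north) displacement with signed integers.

Place D at the origin (east=0, north=0).
  C is 8 units north of D: delta (east=+0, north=+8); C at (east=0, north=8).
  B is 3 units south of C: delta (east=+0, north=-3); B at (east=0, north=5).
  A is 8 units northwest of B: delta (east=-8, north=+8); A at (east=-8, north=13).
Therefore A relative to D: (east=-8, north=13).

Answer: A is at (east=-8, north=13) relative to D.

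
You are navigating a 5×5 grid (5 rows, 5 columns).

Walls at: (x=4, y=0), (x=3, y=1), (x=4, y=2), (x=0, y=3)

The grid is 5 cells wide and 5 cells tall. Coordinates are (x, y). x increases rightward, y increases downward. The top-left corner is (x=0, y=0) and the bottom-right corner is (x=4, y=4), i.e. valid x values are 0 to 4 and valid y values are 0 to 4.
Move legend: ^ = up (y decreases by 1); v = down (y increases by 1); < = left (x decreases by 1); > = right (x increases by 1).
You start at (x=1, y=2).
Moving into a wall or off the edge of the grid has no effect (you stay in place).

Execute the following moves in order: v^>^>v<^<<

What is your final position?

Answer: Final position: (x=0, y=1)

Derivation:
Start: (x=1, y=2)
  v (down): (x=1, y=2) -> (x=1, y=3)
  ^ (up): (x=1, y=3) -> (x=1, y=2)
  > (right): (x=1, y=2) -> (x=2, y=2)
  ^ (up): (x=2, y=2) -> (x=2, y=1)
  > (right): blocked, stay at (x=2, y=1)
  v (down): (x=2, y=1) -> (x=2, y=2)
  < (left): (x=2, y=2) -> (x=1, y=2)
  ^ (up): (x=1, y=2) -> (x=1, y=1)
  < (left): (x=1, y=1) -> (x=0, y=1)
  < (left): blocked, stay at (x=0, y=1)
Final: (x=0, y=1)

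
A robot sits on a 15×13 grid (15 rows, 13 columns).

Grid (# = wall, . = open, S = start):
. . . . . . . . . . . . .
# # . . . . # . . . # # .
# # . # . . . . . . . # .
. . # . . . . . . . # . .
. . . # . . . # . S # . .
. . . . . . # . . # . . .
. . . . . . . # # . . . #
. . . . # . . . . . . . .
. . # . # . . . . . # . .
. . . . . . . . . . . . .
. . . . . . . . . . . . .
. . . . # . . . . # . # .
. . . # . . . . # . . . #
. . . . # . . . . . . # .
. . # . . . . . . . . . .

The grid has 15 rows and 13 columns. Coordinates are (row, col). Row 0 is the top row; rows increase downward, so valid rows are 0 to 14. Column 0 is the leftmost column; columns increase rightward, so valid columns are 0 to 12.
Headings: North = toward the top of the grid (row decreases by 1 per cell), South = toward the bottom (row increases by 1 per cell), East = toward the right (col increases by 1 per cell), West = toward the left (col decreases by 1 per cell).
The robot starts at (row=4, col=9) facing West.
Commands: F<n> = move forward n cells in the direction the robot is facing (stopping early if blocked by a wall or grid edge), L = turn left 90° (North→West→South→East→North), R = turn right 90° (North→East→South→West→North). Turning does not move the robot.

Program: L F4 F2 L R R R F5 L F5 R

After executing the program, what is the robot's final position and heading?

Start: (row=4, col=9), facing West
  L: turn left, now facing South
  F4: move forward 0/4 (blocked), now at (row=4, col=9)
  F2: move forward 0/2 (blocked), now at (row=4, col=9)
  L: turn left, now facing East
  R: turn right, now facing South
  R: turn right, now facing West
  R: turn right, now facing North
  F5: move forward 4/5 (blocked), now at (row=0, col=9)
  L: turn left, now facing West
  F5: move forward 5, now at (row=0, col=4)
  R: turn right, now facing North
Final: (row=0, col=4), facing North

Answer: Final position: (row=0, col=4), facing North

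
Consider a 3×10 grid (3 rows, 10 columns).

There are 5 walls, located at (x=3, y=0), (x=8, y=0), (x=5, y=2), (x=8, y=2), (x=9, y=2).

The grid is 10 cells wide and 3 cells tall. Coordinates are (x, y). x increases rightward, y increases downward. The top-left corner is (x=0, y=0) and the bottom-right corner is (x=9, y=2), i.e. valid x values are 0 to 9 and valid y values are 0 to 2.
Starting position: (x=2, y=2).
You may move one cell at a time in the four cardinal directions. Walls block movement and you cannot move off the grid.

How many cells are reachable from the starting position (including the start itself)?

BFS flood-fill from (x=2, y=2):
  Distance 0: (x=2, y=2)
  Distance 1: (x=2, y=1), (x=1, y=2), (x=3, y=2)
  Distance 2: (x=2, y=0), (x=1, y=1), (x=3, y=1), (x=0, y=2), (x=4, y=2)
  Distance 3: (x=1, y=0), (x=0, y=1), (x=4, y=1)
  Distance 4: (x=0, y=0), (x=4, y=0), (x=5, y=1)
  Distance 5: (x=5, y=0), (x=6, y=1)
  Distance 6: (x=6, y=0), (x=7, y=1), (x=6, y=2)
  Distance 7: (x=7, y=0), (x=8, y=1), (x=7, y=2)
  Distance 8: (x=9, y=1)
  Distance 9: (x=9, y=0)
Total reachable: 25 (grid has 25 open cells total)

Answer: Reachable cells: 25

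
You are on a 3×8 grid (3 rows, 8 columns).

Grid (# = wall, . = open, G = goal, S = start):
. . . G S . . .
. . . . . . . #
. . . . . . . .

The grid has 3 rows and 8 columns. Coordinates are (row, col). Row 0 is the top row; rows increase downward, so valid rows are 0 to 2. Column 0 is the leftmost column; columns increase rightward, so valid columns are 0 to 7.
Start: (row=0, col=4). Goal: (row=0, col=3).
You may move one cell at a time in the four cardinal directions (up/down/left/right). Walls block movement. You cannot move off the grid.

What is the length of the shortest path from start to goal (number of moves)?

BFS from (row=0, col=4) until reaching (row=0, col=3):
  Distance 0: (row=0, col=4)
  Distance 1: (row=0, col=3), (row=0, col=5), (row=1, col=4)  <- goal reached here
One shortest path (1 moves): (row=0, col=4) -> (row=0, col=3)

Answer: Shortest path length: 1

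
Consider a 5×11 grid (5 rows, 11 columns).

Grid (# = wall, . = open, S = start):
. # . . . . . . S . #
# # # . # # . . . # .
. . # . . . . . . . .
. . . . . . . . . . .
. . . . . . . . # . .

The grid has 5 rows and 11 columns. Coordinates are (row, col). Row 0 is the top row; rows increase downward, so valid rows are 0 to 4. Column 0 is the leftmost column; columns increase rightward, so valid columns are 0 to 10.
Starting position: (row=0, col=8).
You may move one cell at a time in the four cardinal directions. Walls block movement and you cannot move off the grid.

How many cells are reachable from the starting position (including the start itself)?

BFS flood-fill from (row=0, col=8):
  Distance 0: (row=0, col=8)
  Distance 1: (row=0, col=7), (row=0, col=9), (row=1, col=8)
  Distance 2: (row=0, col=6), (row=1, col=7), (row=2, col=8)
  Distance 3: (row=0, col=5), (row=1, col=6), (row=2, col=7), (row=2, col=9), (row=3, col=8)
  Distance 4: (row=0, col=4), (row=2, col=6), (row=2, col=10), (row=3, col=7), (row=3, col=9)
  Distance 5: (row=0, col=3), (row=1, col=10), (row=2, col=5), (row=3, col=6), (row=3, col=10), (row=4, col=7), (row=4, col=9)
  Distance 6: (row=0, col=2), (row=1, col=3), (row=2, col=4), (row=3, col=5), (row=4, col=6), (row=4, col=10)
  Distance 7: (row=2, col=3), (row=3, col=4), (row=4, col=5)
  Distance 8: (row=3, col=3), (row=4, col=4)
  Distance 9: (row=3, col=2), (row=4, col=3)
  Distance 10: (row=3, col=1), (row=4, col=2)
  Distance 11: (row=2, col=1), (row=3, col=0), (row=4, col=1)
  Distance 12: (row=2, col=0), (row=4, col=0)
Total reachable: 44 (grid has 45 open cells total)

Answer: Reachable cells: 44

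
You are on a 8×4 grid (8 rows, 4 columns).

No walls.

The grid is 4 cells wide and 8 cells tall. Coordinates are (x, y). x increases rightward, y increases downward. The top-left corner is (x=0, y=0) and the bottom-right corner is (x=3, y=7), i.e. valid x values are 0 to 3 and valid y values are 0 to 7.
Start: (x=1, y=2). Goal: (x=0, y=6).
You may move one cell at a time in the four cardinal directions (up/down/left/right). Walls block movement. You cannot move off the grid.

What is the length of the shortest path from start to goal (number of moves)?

Answer: Shortest path length: 5

Derivation:
BFS from (x=1, y=2) until reaching (x=0, y=6):
  Distance 0: (x=1, y=2)
  Distance 1: (x=1, y=1), (x=0, y=2), (x=2, y=2), (x=1, y=3)
  Distance 2: (x=1, y=0), (x=0, y=1), (x=2, y=1), (x=3, y=2), (x=0, y=3), (x=2, y=3), (x=1, y=4)
  Distance 3: (x=0, y=0), (x=2, y=0), (x=3, y=1), (x=3, y=3), (x=0, y=4), (x=2, y=4), (x=1, y=5)
  Distance 4: (x=3, y=0), (x=3, y=4), (x=0, y=5), (x=2, y=5), (x=1, y=6)
  Distance 5: (x=3, y=5), (x=0, y=6), (x=2, y=6), (x=1, y=7)  <- goal reached here
One shortest path (5 moves): (x=1, y=2) -> (x=0, y=2) -> (x=0, y=3) -> (x=0, y=4) -> (x=0, y=5) -> (x=0, y=6)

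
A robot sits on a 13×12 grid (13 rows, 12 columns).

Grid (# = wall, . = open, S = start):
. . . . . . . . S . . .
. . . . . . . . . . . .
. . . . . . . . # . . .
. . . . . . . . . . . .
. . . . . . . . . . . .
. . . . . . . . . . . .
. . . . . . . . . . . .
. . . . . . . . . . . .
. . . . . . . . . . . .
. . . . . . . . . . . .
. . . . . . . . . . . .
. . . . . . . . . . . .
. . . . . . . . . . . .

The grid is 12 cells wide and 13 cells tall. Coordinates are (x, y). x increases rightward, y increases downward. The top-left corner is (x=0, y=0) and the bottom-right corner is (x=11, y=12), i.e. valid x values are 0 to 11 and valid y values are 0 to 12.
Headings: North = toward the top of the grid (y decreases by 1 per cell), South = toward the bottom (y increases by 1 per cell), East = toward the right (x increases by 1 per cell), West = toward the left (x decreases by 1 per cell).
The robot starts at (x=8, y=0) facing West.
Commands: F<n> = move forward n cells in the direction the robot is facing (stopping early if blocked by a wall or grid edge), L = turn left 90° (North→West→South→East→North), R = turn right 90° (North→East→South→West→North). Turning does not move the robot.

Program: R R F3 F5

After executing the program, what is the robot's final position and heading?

Start: (x=8, y=0), facing West
  R: turn right, now facing North
  R: turn right, now facing East
  F3: move forward 3, now at (x=11, y=0)
  F5: move forward 0/5 (blocked), now at (x=11, y=0)
Final: (x=11, y=0), facing East

Answer: Final position: (x=11, y=0), facing East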